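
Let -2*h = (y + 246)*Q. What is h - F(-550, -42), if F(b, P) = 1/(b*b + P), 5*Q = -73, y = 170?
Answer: 4592522267/1512290 ≈ 3036.8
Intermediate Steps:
Q = -73/5 (Q = (⅕)*(-73) = -73/5 ≈ -14.600)
F(b, P) = 1/(P + b²) (F(b, P) = 1/(b² + P) = 1/(P + b²))
h = 15184/5 (h = -(170 + 246)*(-73)/(2*5) = -208*(-73)/5 = -½*(-30368/5) = 15184/5 ≈ 3036.8)
h - F(-550, -42) = 15184/5 - 1/(-42 + (-550)²) = 15184/5 - 1/(-42 + 302500) = 15184/5 - 1/302458 = 4592522267/1512290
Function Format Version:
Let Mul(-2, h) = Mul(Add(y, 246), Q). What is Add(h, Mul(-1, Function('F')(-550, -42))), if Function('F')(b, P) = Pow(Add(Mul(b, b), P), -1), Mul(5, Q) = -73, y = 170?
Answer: Rational(4592522267, 1512290) ≈ 3036.8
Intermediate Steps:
Q = Rational(-73, 5) (Q = Mul(Rational(1, 5), -73) = Rational(-73, 5) ≈ -14.600)
Function('F')(b, P) = Pow(Add(P, Pow(b, 2)), -1) (Function('F')(b, P) = Pow(Add(Pow(b, 2), P), -1) = Pow(Add(P, Pow(b, 2)), -1))
h = Rational(15184, 5) (h = Mul(Rational(-1, 2), Mul(Add(170, 246), Rational(-73, 5))) = Mul(Rational(-1, 2), Mul(416, Rational(-73, 5))) = Mul(Rational(-1, 2), Rational(-30368, 5)) = Rational(15184, 5) ≈ 3036.8)
Add(h, Mul(-1, Function('F')(-550, -42))) = Add(Rational(15184, 5), Mul(-1, Pow(Add(-42, Pow(-550, 2)), -1))) = Add(Rational(15184, 5), Mul(-1, Pow(Add(-42, 302500), -1))) = Add(Rational(15184, 5), Mul(-1, Pow(302458, -1))) = Add(Rational(15184, 5), Mul(-1, Rational(1, 302458))) = Add(Rational(15184, 5), Rational(-1, 302458)) = Rational(4592522267, 1512290)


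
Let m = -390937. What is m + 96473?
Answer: -294464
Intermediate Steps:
m + 96473 = -390937 + 96473 = -294464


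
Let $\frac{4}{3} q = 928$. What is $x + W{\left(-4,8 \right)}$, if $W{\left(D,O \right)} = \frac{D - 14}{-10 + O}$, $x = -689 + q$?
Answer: $16$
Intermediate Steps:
$q = 696$ ($q = \frac{3}{4} \cdot 928 = 696$)
$x = 7$ ($x = -689 + 696 = 7$)
$W{\left(D,O \right)} = \frac{-14 + D}{-10 + O}$
$x + W{\left(-4,8 \right)} = 7 + \frac{-14 - 4}{-10 + 8} = 7 + \frac{1}{-2} \left(-18\right) = 7 - -9 = 7 + 9 = 16$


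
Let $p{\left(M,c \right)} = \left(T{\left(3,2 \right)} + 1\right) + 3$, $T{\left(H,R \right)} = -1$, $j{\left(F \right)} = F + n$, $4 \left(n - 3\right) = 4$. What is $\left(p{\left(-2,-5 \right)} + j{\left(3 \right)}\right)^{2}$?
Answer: $100$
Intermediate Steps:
$n = 4$ ($n = 3 + \frac{1}{4} \cdot 4 = 3 + 1 = 4$)
$j{\left(F \right)} = 4 + F$ ($j{\left(F \right)} = F + 4 = 4 + F$)
$p{\left(M,c \right)} = 3$ ($p{\left(M,c \right)} = \left(-1 + 1\right) + 3 = 0 + 3 = 3$)
$\left(p{\left(-2,-5 \right)} + j{\left(3 \right)}\right)^{2} = \left(3 + \left(4 + 3\right)\right)^{2} = \left(3 + 7\right)^{2} = 10^{2} = 100$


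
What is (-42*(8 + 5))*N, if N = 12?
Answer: -6552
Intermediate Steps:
(-42*(8 + 5))*N = -42*(8 + 5)*12 = -42*13*12 = -546*12 = -6552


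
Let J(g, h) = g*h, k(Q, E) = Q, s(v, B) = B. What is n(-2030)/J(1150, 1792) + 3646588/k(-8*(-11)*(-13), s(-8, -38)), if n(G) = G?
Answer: -1219949817/382720 ≈ -3187.6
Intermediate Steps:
n(-2030)/J(1150, 1792) + 3646588/k(-8*(-11)*(-13), s(-8, -38)) = -2030/(1150*1792) + 3646588/((-8*(-11)*(-13))) = -2030/2060800 + 3646588/((88*(-13))) = -2030*1/2060800 + 3646588/(-1144) = -29/29440 + 3646588*(-1/1144) = -29/29440 - 82877/26 = -1219949817/382720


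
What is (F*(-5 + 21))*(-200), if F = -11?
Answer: 35200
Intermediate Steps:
(F*(-5 + 21))*(-200) = -11*(-5 + 21)*(-200) = -11*16*(-200) = -176*(-200) = 35200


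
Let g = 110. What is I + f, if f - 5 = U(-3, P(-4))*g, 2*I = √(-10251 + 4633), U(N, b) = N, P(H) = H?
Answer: -325 + 53*I*√2/2 ≈ -325.0 + 37.477*I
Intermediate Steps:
I = 53*I*√2/2 (I = √(-10251 + 4633)/2 = √(-5618)/2 = (53*I*√2)/2 = 53*I*√2/2 ≈ 37.477*I)
f = -325 (f = 5 - 3*110 = 5 - 330 = -325)
I + f = 53*I*√2/2 - 325 = -325 + 53*I*√2/2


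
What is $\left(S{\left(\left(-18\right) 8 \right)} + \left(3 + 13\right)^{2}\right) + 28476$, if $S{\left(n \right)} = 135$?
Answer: $28867$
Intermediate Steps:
$\left(S{\left(\left(-18\right) 8 \right)} + \left(3 + 13\right)^{2}\right) + 28476 = \left(135 + \left(3 + 13\right)^{2}\right) + 28476 = \left(135 + 16^{2}\right) + 28476 = \left(135 + 256\right) + 28476 = 391 + 28476 = 28867$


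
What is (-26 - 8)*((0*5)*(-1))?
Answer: 0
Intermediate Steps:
(-26 - 8)*((0*5)*(-1)) = -0*(-1) = -34*0 = 0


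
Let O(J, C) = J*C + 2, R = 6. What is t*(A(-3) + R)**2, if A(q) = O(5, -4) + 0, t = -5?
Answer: -720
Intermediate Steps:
O(J, C) = 2 + C*J (O(J, C) = C*J + 2 = 2 + C*J)
A(q) = -18 (A(q) = (2 - 4*5) + 0 = (2 - 20) + 0 = -18 + 0 = -18)
t*(A(-3) + R)**2 = -5*(-18 + 6)**2 = -5*(-12)**2 = -5*144 = -720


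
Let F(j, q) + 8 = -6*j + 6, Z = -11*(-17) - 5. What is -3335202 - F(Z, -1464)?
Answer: -3334108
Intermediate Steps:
Z = 182 (Z = 187 - 5 = 182)
F(j, q) = -2 - 6*j (F(j, q) = -8 + (-6*j + 6) = -8 + (6 - 6*j) = -2 - 6*j)
-3335202 - F(Z, -1464) = -3335202 - (-2 - 6*182) = -3335202 - (-2 - 1092) = -3335202 - 1*(-1094) = -3335202 + 1094 = -3334108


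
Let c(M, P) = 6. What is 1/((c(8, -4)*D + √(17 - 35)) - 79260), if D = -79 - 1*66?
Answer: -13355/1070136153 - I*√2/2140272306 ≈ -1.248e-5 - 6.6076e-10*I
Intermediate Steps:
D = -145 (D = -79 - 66 = -145)
1/((c(8, -4)*D + √(17 - 35)) - 79260) = 1/((6*(-145) + √(17 - 35)) - 79260) = 1/((-870 + √(-18)) - 79260) = 1/((-870 + 3*I*√2) - 79260) = 1/(-80130 + 3*I*√2)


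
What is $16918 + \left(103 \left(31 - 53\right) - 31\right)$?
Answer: $14621$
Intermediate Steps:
$16918 + \left(103 \left(31 - 53\right) - 31\right) = 16918 + \left(103 \left(-22\right) - 31\right) = 16918 - 2297 = 14621$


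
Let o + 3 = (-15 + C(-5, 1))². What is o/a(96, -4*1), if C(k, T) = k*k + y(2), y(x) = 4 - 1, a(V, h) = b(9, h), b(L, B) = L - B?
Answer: 166/13 ≈ 12.769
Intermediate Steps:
a(V, h) = 9 - h
y(x) = 3
C(k, T) = 3 + k² (C(k, T) = k*k + 3 = k² + 3 = 3 + k²)
o = 166 (o = -3 + (-15 + (3 + (-5)²))² = -3 + (-15 + (3 + 25))² = -3 + (-15 + 28)² = -3 + 13² = -3 + 169 = 166)
o/a(96, -4*1) = 166/(9 - (-4)) = 166/(9 - 1*(-4)) = 166/(9 + 4) = 166/13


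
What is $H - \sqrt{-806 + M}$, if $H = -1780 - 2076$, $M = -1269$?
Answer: $-3856 - 5 i \sqrt{83} \approx -3856.0 - 45.552 i$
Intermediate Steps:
$H = -3856$ ($H = -1780 - 2076 = -3856$)
$H - \sqrt{-806 + M} = -3856 - \sqrt{-806 - 1269} = -3856 - \sqrt{-2075} = -3856 - 5 i \sqrt{83}$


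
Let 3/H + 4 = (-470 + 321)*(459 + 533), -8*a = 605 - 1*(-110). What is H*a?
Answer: 2145/1182496 ≈ 0.0018140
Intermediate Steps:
a = -715/8 (a = -(605 - 1*(-110))/8 = -(605 + 110)/8 = -⅛*715 = -715/8 ≈ -89.375)
H = -3/147812 (H = 3/(-4 + (-470 + 321)*(459 + 533)) = 3/(-4 - 149*992) = 3/(-4 - 147808) = 3/(-147812) = 3*(-1/147812) = -3/147812 ≈ -2.0296e-5)
H*a = -3/147812*(-715/8) = 2145/1182496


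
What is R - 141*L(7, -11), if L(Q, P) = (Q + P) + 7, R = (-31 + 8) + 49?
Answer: -397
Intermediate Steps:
R = 26 (R = -23 + 49 = 26)
L(Q, P) = 7 + P + Q (L(Q, P) = (P + Q) + 7 = 7 + P + Q)
R - 141*L(7, -11) = 26 - 141*(7 - 11 + 7) = 26 - 141*3 = 26 - 423 = -397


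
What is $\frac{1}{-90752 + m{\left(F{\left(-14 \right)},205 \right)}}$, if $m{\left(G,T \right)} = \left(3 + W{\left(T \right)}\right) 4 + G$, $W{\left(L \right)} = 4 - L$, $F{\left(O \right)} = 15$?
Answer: $- \frac{1}{91529} \approx -1.0926 \cdot 10^{-5}$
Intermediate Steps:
$m{\left(G,T \right)} = 28 + G - 4 T$ ($m{\left(G,T \right)} = \left(3 - \left(-4 + T\right)\right) 4 + G = \left(7 - T\right) 4 + G = \left(28 - 4 T\right) + G = 28 + G - 4 T$)
$\frac{1}{-90752 + m{\left(F{\left(-14 \right)},205 \right)}} = \frac{1}{-90752 + \left(28 + 15 - 820\right)} = \frac{1}{-90752 - 777} = \frac{1}{-91529} = - \frac{1}{91529}$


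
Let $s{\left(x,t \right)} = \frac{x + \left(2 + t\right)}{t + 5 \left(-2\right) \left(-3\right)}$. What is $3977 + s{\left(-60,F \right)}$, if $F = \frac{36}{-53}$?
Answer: $\frac{3088574}{777} \approx 3975.0$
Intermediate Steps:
$F = - \frac{36}{53}$ ($F = 36 \left(- \frac{1}{53}\right) = - \frac{36}{53} \approx -0.67924$)
$s{\left(x,t \right)} = \frac{2 + t + x}{30 + t}$ ($s{\left(x,t \right)} = \frac{2 + t + x}{t - -30} = \frac{2 + t + x}{t + 30} = \frac{2 + t + x}{30 + t}$)
$3977 + s{\left(-60,F \right)} = 3977 + \frac{2 - \frac{36}{53} - 60}{30 - \frac{36}{53}} = 3977 + \frac{1}{\frac{1554}{53}} \left(- \frac{3110}{53}\right) = 3977 + \frac{53}{1554} \left(- \frac{3110}{53}\right) = 3977 - \frac{1555}{777} = \frac{3088574}{777}$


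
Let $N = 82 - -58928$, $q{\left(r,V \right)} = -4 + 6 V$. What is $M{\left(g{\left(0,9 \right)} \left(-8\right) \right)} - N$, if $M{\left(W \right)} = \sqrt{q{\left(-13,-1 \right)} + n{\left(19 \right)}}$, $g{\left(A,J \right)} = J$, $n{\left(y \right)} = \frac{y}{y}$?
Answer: $-59010 + 3 i \approx -59010.0 + 3.0 i$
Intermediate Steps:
$n{\left(y \right)} = 1$
$M{\left(W \right)} = 3 i$ ($M{\left(W \right)} = \sqrt{\left(-4 + 6 \left(-1\right)\right) + 1} = \sqrt{\left(-4 - 6\right) + 1} = \sqrt{-10 + 1} = \sqrt{-9} = 3 i$)
$N = 59010$ ($N = 82 + 58928 = 59010$)
$M{\left(g{\left(0,9 \right)} \left(-8\right) \right)} - N = 3 i - 59010 = -59010 + 3 i$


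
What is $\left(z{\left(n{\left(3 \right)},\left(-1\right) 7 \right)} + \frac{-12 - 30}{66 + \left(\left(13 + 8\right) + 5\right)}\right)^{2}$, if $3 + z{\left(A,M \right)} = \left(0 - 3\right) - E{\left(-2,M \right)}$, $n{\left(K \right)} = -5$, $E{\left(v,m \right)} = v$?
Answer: $\frac{42025}{2116} \approx 19.861$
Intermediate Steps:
$z{\left(A,M \right)} = -4$ ($z{\left(A,M \right)} = -3 + \left(\left(0 - 3\right) - -2\right) = -3 + \left(-3 + 2\right) = -3 - 1 = -4$)
$\left(z{\left(n{\left(3 \right)},\left(-1\right) 7 \right)} + \frac{-12 - 30}{66 + \left(\left(13 + 8\right) + 5\right)}\right)^{2} = \left(-4 + \frac{-12 - 30}{66 + \left(\left(13 + 8\right) + 5\right)}\right)^{2} = \left(-4 - \frac{42}{66 + \left(21 + 5\right)}\right)^{2} = \left(-4 - \frac{42}{66 + 26}\right)^{2} = \left(-4 - \frac{42}{92}\right)^{2} = \left(-4 - \frac{21}{46}\right)^{2} = \left(- \frac{205}{46}\right)^{2} = \frac{42025}{2116}$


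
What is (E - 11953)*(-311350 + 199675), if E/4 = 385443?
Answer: -170842536825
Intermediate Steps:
E = 1541772 (E = 4*385443 = 1541772)
(E - 11953)*(-311350 + 199675) = (1541772 - 11953)*(-311350 + 199675) = 1529819*(-111675) = -170842536825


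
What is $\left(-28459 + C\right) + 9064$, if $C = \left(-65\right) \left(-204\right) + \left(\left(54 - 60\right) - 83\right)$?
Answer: $-6224$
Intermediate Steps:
$C = 13171$ ($C = 13260 + \left(\left(54 - 60\right) - 83\right) = 13260 - 89 = 13171$)
$\left(-28459 + C\right) + 9064 = \left(-28459 + 13171\right) + 9064 = -15288 + 9064 = -6224$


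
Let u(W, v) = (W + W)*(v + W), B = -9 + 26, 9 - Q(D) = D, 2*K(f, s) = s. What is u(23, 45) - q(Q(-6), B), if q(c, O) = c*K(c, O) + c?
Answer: 5971/2 ≈ 2985.5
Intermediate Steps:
K(f, s) = s/2
Q(D) = 9 - D
B = 17
u(W, v) = 2*W*(W + v) (u(W, v) = (2*W)*(W + v) = 2*W*(W + v))
q(c, O) = c + O*c/2 (q(c, O) = c*(O/2) + c = O*c/2 + c = c + O*c/2)
u(23, 45) - q(Q(-6), B) = 2*23*(23 + 45) - (9 - 1*(-6))*(2 + 17)/2 = 2*23*68 - (9 + 6)*19/2 = 3128 - 15*19/2 = 3128 - 1*285/2 = 3128 - 285/2 = 5971/2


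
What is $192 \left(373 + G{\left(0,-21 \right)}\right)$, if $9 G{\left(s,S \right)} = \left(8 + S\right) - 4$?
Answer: $\frac{213760}{3} \approx 71253.0$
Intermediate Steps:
$G{\left(s,S \right)} = \frac{4}{9} + \frac{S}{9}$ ($G{\left(s,S \right)} = \frac{\left(8 + S\right) - 4}{9} = \frac{4 + S}{9} = \frac{4}{9} + \frac{S}{9}$)
$192 \left(373 + G{\left(0,-21 \right)}\right) = 192 \left(373 + \left(\frac{4}{9} + \frac{1}{9} \left(-21\right)\right)\right) = 192 \left(373 + \left(\frac{4}{9} - \frac{7}{3}\right)\right) = 192 \left(373 - \frac{17}{9}\right) = 192 \cdot \frac{3340}{9} = \frac{213760}{3}$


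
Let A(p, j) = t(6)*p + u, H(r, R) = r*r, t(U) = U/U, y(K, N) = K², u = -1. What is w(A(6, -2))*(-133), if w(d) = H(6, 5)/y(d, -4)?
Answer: -4788/25 ≈ -191.52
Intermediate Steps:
t(U) = 1
H(r, R) = r²
A(p, j) = -1 + p (A(p, j) = 1*p - 1 = p - 1 = -1 + p)
w(d) = 36/d² (w(d) = 6²/(d²) = 36/d²)
w(A(6, -2))*(-133) = (36/(-1 + 6)²)*(-133) = (36/5²)*(-133) = (36*(1/25))*(-133) = (36/25)*(-133) = -4788/25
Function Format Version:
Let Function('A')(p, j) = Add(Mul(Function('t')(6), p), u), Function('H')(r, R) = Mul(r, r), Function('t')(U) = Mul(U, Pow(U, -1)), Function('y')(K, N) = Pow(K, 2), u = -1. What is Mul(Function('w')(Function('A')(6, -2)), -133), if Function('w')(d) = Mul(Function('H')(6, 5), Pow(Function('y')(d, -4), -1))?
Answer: Rational(-4788, 25) ≈ -191.52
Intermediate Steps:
Function('t')(U) = 1
Function('H')(r, R) = Pow(r, 2)
Function('A')(p, j) = Add(-1, p) (Function('A')(p, j) = Add(Mul(1, p), -1) = Add(p, -1) = Add(-1, p))
Function('w')(d) = Mul(36, Pow(d, -2)) (Function('w')(d) = Mul(Pow(6, 2), Pow(Pow(d, 2), -1)) = Mul(36, Pow(d, -2)))
Mul(Function('w')(Function('A')(6, -2)), -133) = Mul(Mul(36, Pow(Add(-1, 6), -2)), -133) = Mul(Mul(36, Pow(5, -2)), -133) = Mul(Mul(36, Rational(1, 25)), -133) = Mul(Rational(36, 25), -133) = Rational(-4788, 25)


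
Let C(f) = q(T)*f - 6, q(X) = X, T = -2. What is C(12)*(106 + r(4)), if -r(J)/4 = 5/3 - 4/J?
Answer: -3100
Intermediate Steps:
r(J) = -20/3 + 16/J (r(J) = -4*(5/3 - 4/J) = -20/3 + 16/J)
C(f) = -6 - 2*f (C(f) = -2*f - 6 = -6 - 2*f)
C(12)*(106 + r(4)) = (-6 - 2*12)*(106 + (-20/3 + 16/4)) = (-6 - 24)*(106 + (-20/3 + 16*(1/4))) = -30*(106 + (-20/3 + 4)) = -30*(106 - 8/3) = -30*310/3 = -3100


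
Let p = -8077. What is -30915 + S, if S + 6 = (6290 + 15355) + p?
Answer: -17353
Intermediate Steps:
S = 13562 (S = -6 + ((6290 + 15355) - 8077) = -6 + (21645 - 8077) = -6 + 13568 = 13562)
-30915 + S = -30915 + 13562 = -17353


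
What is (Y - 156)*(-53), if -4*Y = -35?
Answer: 31217/4 ≈ 7804.3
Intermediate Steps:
Y = 35/4 (Y = -1/4*(-35) = 35/4 ≈ 8.7500)
(Y - 156)*(-53) = (35/4 - 156)*(-53) = -589/4*(-53) = 31217/4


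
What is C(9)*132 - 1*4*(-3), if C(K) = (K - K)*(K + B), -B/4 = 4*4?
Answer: 12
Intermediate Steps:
B = -64 (B = -16*4 = -4*16 = -64)
C(K) = 0 (C(K) = (K - K)*(K - 64) = 0*(-64 + K) = 0)
C(9)*132 - 1*4*(-3) = 0*132 - 1*4*(-3) = 0 - 4*(-3) = 0 + 12 = 12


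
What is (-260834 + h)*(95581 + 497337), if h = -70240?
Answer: -196299733932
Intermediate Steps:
(-260834 + h)*(95581 + 497337) = (-260834 - 70240)*(95581 + 497337) = -331074*592918 = -196299733932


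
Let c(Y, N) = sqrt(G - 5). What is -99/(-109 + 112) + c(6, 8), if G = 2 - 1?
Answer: -33 + 2*I ≈ -33.0 + 2.0*I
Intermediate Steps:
G = 1
c(Y, N) = 2*I (c(Y, N) = sqrt(1 - 5) = sqrt(-4) = 2*I)
-99/(-109 + 112) + c(6, 8) = -99/(-109 + 112) + 2*I = -99/3 + 2*I = (1/3)*(-99) + 2*I = -33 + 2*I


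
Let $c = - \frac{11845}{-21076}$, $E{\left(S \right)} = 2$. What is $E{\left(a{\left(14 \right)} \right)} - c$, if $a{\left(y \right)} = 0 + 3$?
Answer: $\frac{30307}{21076} \approx 1.438$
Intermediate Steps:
$a{\left(y \right)} = 3$
$c = \frac{11845}{21076}$ ($c = \left(-11845\right) \left(- \frac{1}{21076}\right) = \frac{11845}{21076} \approx 0.56201$)
$E{\left(a{\left(14 \right)} \right)} - c = 2 - \frac{11845}{21076} = \frac{30307}{21076}$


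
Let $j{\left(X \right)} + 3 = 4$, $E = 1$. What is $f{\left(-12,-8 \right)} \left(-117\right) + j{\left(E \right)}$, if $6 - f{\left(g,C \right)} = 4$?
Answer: $-233$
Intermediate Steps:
$f{\left(g,C \right)} = 2$ ($f{\left(g,C \right)} = 6 - 4 = 2$)
$j{\left(X \right)} = 1$ ($j{\left(X \right)} = -3 + 4 = 1$)
$f{\left(-12,-8 \right)} \left(-117\right) + j{\left(E \right)} = 2 \left(-117\right) + 1 = -234 + 1 = -233$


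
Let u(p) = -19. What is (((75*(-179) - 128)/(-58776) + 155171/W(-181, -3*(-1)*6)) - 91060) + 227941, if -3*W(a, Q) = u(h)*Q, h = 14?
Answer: 154381348087/1116744 ≈ 1.3824e+5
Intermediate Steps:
W(a, Q) = 19*Q/3 (W(a, Q) = -(-19)*Q/3 = 19*Q/3)
(((75*(-179) - 128)/(-58776) + 155171/W(-181, -3*(-1)*6)) - 91060) + 227941 = (((75*(-179) - 128)/(-58776) + 155171/((19*(-3*(-1)*6)/3))) - 91060) + 227941 = (((-13425 - 128)*(-1/58776) + 155171/((19*(3*6)/3))) - 91060) + 227941 = ((-13553*(-1/58776) + 155171/(((19/3)*18))) - 91060) + 227941 = ((13553/58776 + 155171/114) - 91060) + 227941 = (1520312623/1116744 - 91060) + 227941 = -100170396017/1116744 + 227941 = 154381348087/1116744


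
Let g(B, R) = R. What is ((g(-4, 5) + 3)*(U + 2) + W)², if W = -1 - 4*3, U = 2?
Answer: 361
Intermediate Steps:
W = -13 (W = -1 - 12 = -13)
((g(-4, 5) + 3)*(U + 2) + W)² = ((5 + 3)*(2 + 2) - 13)² = (8*4 - 13)² = (32 - 13)² = 19² = 361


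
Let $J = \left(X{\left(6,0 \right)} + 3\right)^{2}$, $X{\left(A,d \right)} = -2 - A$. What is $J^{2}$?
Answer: $625$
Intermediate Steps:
$J = 25$ ($J = \left(\left(-2 - 6\right) + 3\right)^{2} = \left(-8 + 3\right)^{2} = \left(-5\right)^{2} = 25$)
$J^{2} = 25^{2} = 625$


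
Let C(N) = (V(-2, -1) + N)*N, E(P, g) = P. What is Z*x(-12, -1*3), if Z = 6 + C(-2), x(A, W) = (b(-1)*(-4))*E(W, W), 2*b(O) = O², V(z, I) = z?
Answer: 84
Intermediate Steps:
b(O) = O²/2
C(N) = N*(-2 + N) (C(N) = (-2 + N)*N = N*(-2 + N))
x(A, W) = -2*W (x(A, W) = (((½)*(-1)²)*(-4))*W = (((½)*1)*(-4))*W = ((½)*(-4))*W = -2*W)
Z = 14 (Z = 6 - 2*(-2 - 2) = 6 - 2*(-4) = 6 + 8 = 14)
Z*x(-12, -1*3) = 14*(-(-2)*3) = 14*(-2*(-3)) = 14*6 = 84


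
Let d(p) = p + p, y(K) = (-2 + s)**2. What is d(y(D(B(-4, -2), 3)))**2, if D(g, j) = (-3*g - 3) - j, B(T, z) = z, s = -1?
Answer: 324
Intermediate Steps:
D(g, j) = -3 - j - 3*g (D(g, j) = (-3 - 3*g) - j = -3 - j - 3*g)
y(K) = 9 (y(K) = (-2 - 1)**2 = (-3)**2 = 9)
d(p) = 2*p
d(y(D(B(-4, -2), 3)))**2 = (2*9)**2 = 18**2 = 324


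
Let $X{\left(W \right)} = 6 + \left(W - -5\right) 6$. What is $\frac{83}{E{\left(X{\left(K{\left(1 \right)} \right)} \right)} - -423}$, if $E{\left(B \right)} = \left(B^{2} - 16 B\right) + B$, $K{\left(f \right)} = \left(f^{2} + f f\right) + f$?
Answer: $\frac{83}{2529} \approx 0.032819$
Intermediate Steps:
$K{\left(f \right)} = f + 2 f^{2}$ ($K{\left(f \right)} = \left(f^{2} + f^{2}\right) + f = 2 f^{2} + f = f + 2 f^{2}$)
$X{\left(W \right)} = 36 + 6 W$ ($X{\left(W \right)} = 6 + \left(W + 5\right) 6 = 6 + \left(5 + W\right) 6 = 6 + \left(30 + 6 W\right) = 36 + 6 W$)
$E{\left(B \right)} = B^{2} - 15 B$
$\frac{83}{E{\left(X{\left(K{\left(1 \right)} \right)} \right)} - -423} = \frac{83}{\left(36 + 6 \cdot 1 \left(1 + 2 \cdot 1\right)\right) \left(-15 + \left(36 + 6 \cdot 1 \left(1 + 2 \cdot 1\right)\right)\right) - -423} = \frac{83}{\left(36 + 6 \cdot 1 \left(1 + 2\right)\right) \left(-15 + \left(36 + 6 \cdot 1 \left(1 + 2\right)\right)\right) + 423} = \frac{83}{\left(36 + 6 \cdot 1 \cdot 3\right) \left(-15 + \left(36 + 6 \cdot 1 \cdot 3\right)\right) + 423} = \frac{83}{\left(36 + 6 \cdot 3\right) \left(-15 + \left(36 + 6 \cdot 3\right)\right) + 423} = \frac{83}{\left(36 + 18\right) \left(-15 + \left(36 + 18\right)\right) + 423} = \frac{83}{54 \left(-15 + 54\right) + 423} = \frac{83}{54 \cdot 39 + 423} = \frac{83}{2106 + 423} = \frac{83}{2529}$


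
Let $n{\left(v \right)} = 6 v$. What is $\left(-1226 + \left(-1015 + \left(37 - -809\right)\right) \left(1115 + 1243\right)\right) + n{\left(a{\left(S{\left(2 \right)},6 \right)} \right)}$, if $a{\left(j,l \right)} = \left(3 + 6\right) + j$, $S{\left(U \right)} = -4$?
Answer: $-399698$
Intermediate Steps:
$a{\left(j,l \right)} = 9 + j$
$\left(-1226 + \left(-1015 + \left(37 - -809\right)\right) \left(1115 + 1243\right)\right) + n{\left(a{\left(S{\left(2 \right)},6 \right)} \right)} = \left(-1226 + \left(-1015 + \left(37 - -809\right)\right) \left(1115 + 1243\right)\right) + 6 \left(9 - 4\right) = \left(-1226 + \left(-1015 + \left(37 + 809\right)\right) 2358\right) + 6 \cdot 5 = \left(-1226 + \left(-1015 + 846\right) 2358\right) + 30 = \left(-1226 - 398502\right) + 30 = -399728 + 30 = -399698$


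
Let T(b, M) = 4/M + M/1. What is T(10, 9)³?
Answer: 614125/729 ≈ 842.42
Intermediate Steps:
T(b, M) = M + 4/M (T(b, M) = 4/M + M*1 = 4/M + M = M + 4/M)
T(10, 9)³ = (9 + 4/9)³ = (85/9)³ = 614125/729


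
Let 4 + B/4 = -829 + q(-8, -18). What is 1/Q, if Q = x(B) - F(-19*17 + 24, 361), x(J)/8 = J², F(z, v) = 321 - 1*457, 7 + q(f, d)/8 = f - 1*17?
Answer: 1/151798024 ≈ 6.5877e-9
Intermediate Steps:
q(f, d) = -192 + 8*f (q(f, d) = -56 + 8*(f - 1*17) = -56 + 8*(f - 17) = -56 + 8*(-17 + f) = -56 + (-136 + 8*f) = -192 + 8*f)
B = -4356 (B = -16 + 4*(-829 + (-192 + 8*(-8))) = -16 + 4*(-829 + (-192 - 64)) = -16 + 4*(-829 - 256) = -16 + 4*(-1085) = -16 - 4340 = -4356)
F(z, v) = -136 (F(z, v) = 321 - 457 = -136)
x(J) = 8*J²
Q = 151798024 (Q = 8*(-4356)² - 1*(-136) = 8*18974736 + 136 = 151797888 + 136 = 151798024)
1/Q = 1/151798024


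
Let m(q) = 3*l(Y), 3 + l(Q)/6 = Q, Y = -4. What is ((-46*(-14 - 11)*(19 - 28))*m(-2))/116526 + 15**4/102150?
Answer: 103046625/8817134 ≈ 11.687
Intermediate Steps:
l(Q) = -18 + 6*Q
m(q) = -126 (m(q) = 3*(-18 + 6*(-4)) = 3*(-18 - 24) = 3*(-42) = -126)
((-46*(-14 - 11)*(19 - 28))*m(-2))/116526 + 15**4/102150 = (-46*(-14 - 11)*(19 - 28)*(-126))/116526 + 15**4/102150 = (-(-1150)*(-9)*(-126))*(1/116526) + 50625*(1/102150) = (-46*225*(-126))*(1/116526) + 225/454 = -10350*(-126)*(1/116526) + 225/454 = 1304100*(1/116526) + 225/454 = 217350/19421 + 225/454 = 103046625/8817134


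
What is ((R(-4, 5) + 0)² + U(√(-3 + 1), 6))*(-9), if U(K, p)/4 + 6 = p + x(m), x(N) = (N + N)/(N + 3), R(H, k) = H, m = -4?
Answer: -432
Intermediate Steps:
x(N) = 2*N/(3 + N) (x(N) = (2*N)/(3 + N) = 2*N/(3 + N))
U(K, p) = 8 + 4*p (U(K, p) = -24 + 4*(p + 2*(-4)/(3 - 4)) = -24 + 4*(p + 2*(-4)/(-1)) = -24 + 4*(p + 2*(-4)*(-1)) = -24 + 4*(p + 8) = -24 + 4*(8 + p) = -24 + (32 + 4*p) = 8 + 4*p)
((R(-4, 5) + 0)² + U(√(-3 + 1), 6))*(-9) = ((-4 + 0)² + (8 + 4*6))*(-9) = ((-4)² + (8 + 24))*(-9) = (16 + 32)*(-9) = 48*(-9) = -432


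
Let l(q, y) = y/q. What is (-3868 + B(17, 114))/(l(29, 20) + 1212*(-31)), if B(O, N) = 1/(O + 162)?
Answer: 20078759/195032672 ≈ 0.10295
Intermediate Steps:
B(O, N) = 1/(162 + O)
(-3868 + B(17, 114))/(l(29, 20) + 1212*(-31)) = (-3868 + 1/(162 + 17))/(20/29 + 1212*(-31)) = (-3868 + 1/179)/(20*(1/29) - 37572) = (-3868 + 1/179)/(20/29 - 37572) = -692371/(179*(-1089568/29)) = -692371/179*(-29/1089568) = 20078759/195032672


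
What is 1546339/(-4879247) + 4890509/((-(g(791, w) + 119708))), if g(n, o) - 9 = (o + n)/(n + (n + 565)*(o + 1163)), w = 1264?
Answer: -79158396352395979803/1922836989372580082 ≈ -41.167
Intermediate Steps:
g(n, o) = 9 + (n + o)/(n + (565 + n)*(1163 + o)) (g(n, o) = 9 + (o + n)/(n + (n + 565)*(o + 1163)) = 9 + (n + o)/(n + (565 + n)*(1163 + o)))
1546339/(-4879247) + 4890509/((-(g(791, w) + 119708))) = 1546339/(-4879247) + 4890509/((-((5913855 + 5086*1264 + 10477*791 + 9*791*1264)/(657095 + 565*1264 + 1164*791 + 791*1264) + 119708))) = 1546339*(-1/4879247) + 4890509/((-((5913855 + 6428704 + 8287307 + 8998416)/(657095 + 714160 + 920724 + 999824) + 119708))) = -1546339/4879247 + 4890509/((-(29628282/3291803 + 119708))) = -1546339/4879247 + 4890509/((-1*394084781806/3291803)) = -1546339/4879247 + 4890509/(-394084781806/3291803) = -1546339/4879247 + 4890509*(-3291803/394084781806) = -1546339/4879247 - 16098592197727/394084781806 = -79158396352395979803/1922836989372580082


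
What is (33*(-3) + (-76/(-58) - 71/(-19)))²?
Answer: 2679925824/303601 ≈ 8827.1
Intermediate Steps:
(33*(-3) + (-76/(-58) - 71/(-19)))² = (-99 + (-76*(-1/58) - 71*(-1/19)))² = (-99 + (38/29 + 71/19))² = (-99 + 2781/551)² = (-51768/551)² = 2679925824/303601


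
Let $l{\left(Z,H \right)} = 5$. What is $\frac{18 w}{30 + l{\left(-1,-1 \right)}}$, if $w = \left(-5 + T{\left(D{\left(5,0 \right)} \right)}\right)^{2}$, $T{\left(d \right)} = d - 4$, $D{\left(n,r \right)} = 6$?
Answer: $\frac{162}{35} \approx 4.6286$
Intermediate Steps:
$T{\left(d \right)} = -4 + d$ ($T{\left(d \right)} = d - 4 = -4 + d$)
$w = 9$ ($w = \left(-5 + \left(-4 + 6\right)\right)^{2} = \left(-5 + 2\right)^{2} = \left(-3\right)^{2} = 9$)
$\frac{18 w}{30 + l{\left(-1,-1 \right)}} = \frac{18 \cdot 9}{30 + 5} = \frac{162}{35}$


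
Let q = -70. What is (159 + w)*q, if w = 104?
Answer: -18410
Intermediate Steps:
(159 + w)*q = (159 + 104)*(-70) = 263*(-70) = -18410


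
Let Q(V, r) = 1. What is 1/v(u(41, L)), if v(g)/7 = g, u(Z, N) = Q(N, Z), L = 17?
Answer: 1/7 ≈ 0.14286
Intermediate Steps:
u(Z, N) = 1
v(g) = 7*g
1/v(u(41, L)) = 1/(7*1) = 1/7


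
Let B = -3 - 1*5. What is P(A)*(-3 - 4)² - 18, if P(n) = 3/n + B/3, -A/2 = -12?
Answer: -3421/24 ≈ -142.54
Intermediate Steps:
B = -8 (B = -3 - 5 = -8)
A = 24 (A = -2*(-12) = 24)
P(n) = -8/3 + 3/n (P(n) = 3/n - 8/3 = -8/3 + 3/n)
P(A)*(-3 - 4)² - 18 = (-8/3 + 3/24)*(-3 - 4)² - 18 = (-8/3 + 3*(1/24))*(-7)² - 18 = (-8/3 + ⅛)*49 - 18 = -61/24*49 - 18 = -2989/24 - 18 = -3421/24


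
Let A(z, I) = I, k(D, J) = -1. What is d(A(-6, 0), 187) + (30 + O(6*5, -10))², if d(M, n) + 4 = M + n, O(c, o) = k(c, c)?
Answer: 1024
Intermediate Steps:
O(c, o) = -1
d(M, n) = -4 + M + n (d(M, n) = -4 + (M + n) = -4 + M + n)
d(A(-6, 0), 187) + (30 + O(6*5, -10))² = (-4 + 0 + 187) + (30 - 1)² = 183 + 29² = 183 + 841 = 1024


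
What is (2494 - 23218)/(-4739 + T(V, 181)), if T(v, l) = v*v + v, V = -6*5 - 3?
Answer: 20724/3683 ≈ 5.6269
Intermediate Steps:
V = -33 (V = -30 - 3 = -33)
T(v, l) = v + v² (T(v, l) = v² + v = v + v²)
(2494 - 23218)/(-4739 + T(V, 181)) = (2494 - 23218)/(-4739 - 33*(1 - 33)) = -20724/(-4739 - 33*(-32)) = -20724/(-4739 + 1056) = -20724/(-3683) = -20724*(-1/3683) = 20724/3683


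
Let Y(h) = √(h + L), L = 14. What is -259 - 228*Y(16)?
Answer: -259 - 228*√30 ≈ -1507.8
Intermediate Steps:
Y(h) = √(14 + h) (Y(h) = √(h + 14) = √(14 + h))
-259 - 228*Y(16) = -259 - 228*√(14 + 16) = -259 - 228*√30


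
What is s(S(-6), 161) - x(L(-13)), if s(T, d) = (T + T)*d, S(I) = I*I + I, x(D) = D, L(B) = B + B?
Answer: 9686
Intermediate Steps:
L(B) = 2*B
S(I) = I + I**2 (S(I) = I**2 + I = I + I**2)
s(T, d) = 2*T*d (s(T, d) = (2*T)*d = 2*T*d)
s(S(-6), 161) - x(L(-13)) = 2*(-6*(1 - 6))*161 - 2*(-13) = 2*(-6*(-5))*161 - 1*(-26) = 2*30*161 + 26 = 9660 + 26 = 9686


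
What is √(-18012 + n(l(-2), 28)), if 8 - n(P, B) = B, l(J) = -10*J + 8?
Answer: 28*I*√23 ≈ 134.28*I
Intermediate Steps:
l(J) = 8 - 10*J
n(P, B) = 8 - B
√(-18012 + n(l(-2), 28)) = √(-18012 + (8 - 1*28)) = √(-18012 + (8 - 28)) = √(-18012 - 20) = √(-18032) = 28*I*√23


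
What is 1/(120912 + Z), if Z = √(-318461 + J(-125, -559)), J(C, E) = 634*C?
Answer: 120912/14620109455 - I*√397711/14620109455 ≈ 8.2702e-6 - 4.3135e-8*I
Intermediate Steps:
Z = I*√397711 (Z = √(-318461 + 634*(-125)) = √(-318461 - 79250) = √(-397711) = I*√397711 ≈ 630.64*I)
1/(120912 + Z) = 1/(120912 + I*√397711)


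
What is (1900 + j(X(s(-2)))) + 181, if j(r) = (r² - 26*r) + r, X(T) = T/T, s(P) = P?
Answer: 2057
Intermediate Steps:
X(T) = 1
j(r) = r² - 25*r
(1900 + j(X(s(-2)))) + 181 = (1900 + 1*(-25 + 1)) + 181 = (1900 + 1*(-24)) + 181 = (1900 - 24) + 181 = 1876 + 181 = 2057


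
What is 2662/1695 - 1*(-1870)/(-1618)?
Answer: 568733/1371255 ≈ 0.41475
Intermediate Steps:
2662/1695 - 1*(-1870)/(-1618) = 2662*(1/1695) + 1870*(-1/1618) = 2662/1695 - 935/809 = 568733/1371255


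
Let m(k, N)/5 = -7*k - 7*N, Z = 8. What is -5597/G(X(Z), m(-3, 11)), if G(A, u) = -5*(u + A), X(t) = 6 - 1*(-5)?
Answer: -5597/1345 ≈ -4.1613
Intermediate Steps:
m(k, N) = -35*N - 35*k (m(k, N) = 5*(-7*k - 7*N) = 5*(-7*N - 7*k) = -35*N - 35*k)
X(t) = 11 (X(t) = 6 + 5 = 11)
G(A, u) = -5*A - 5*u (G(A, u) = -5*(A + u) = -5*A - 5*u)
-5597/G(X(Z), m(-3, 11)) = -5597/(-5*11 - 5*(-35*11 - 35*(-3))) = -5597/(-55 - 5*(-385 + 105)) = -5597/(-55 - 5*(-280)) = -5597/(-55 + 1400) = -5597/1345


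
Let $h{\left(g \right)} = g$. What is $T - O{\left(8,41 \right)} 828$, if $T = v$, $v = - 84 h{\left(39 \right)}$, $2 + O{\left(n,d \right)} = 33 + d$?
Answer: $-62892$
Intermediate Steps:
$O{\left(n,d \right)} = 31 + d$ ($O{\left(n,d \right)} = -2 + \left(33 + d\right) = 31 + d$)
$v = -3276$ ($v = \left(-84\right) 39 = -3276$)
$T = -3276$
$T - O{\left(8,41 \right)} 828 = -3276 - \left(31 + 41\right) 828 = -3276 - 72 \cdot 828 = -3276 - 59616 = -62892$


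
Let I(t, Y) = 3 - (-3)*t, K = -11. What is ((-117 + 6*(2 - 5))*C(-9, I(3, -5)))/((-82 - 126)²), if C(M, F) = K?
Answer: 1485/43264 ≈ 0.034324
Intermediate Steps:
I(t, Y) = 3 + 3*t
C(M, F) = -11
((-117 + 6*(2 - 5))*C(-9, I(3, -5)))/((-82 - 126)²) = ((-117 + 6*(2 - 5))*(-11))/((-82 - 126)²) = ((-117 + 6*(-3))*(-11))/((-208)²) = ((-117 - 18)*(-11))/43264 = -135*(-11)*(1/43264) = 1485*(1/43264) = 1485/43264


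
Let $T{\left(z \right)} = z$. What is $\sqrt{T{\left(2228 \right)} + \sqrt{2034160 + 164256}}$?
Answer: $2 \sqrt{557 + \sqrt{137401}} \approx 60.916$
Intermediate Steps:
$\sqrt{T{\left(2228 \right)} + \sqrt{2034160 + 164256}} = \sqrt{2228 + \sqrt{2034160 + 164256}} = \sqrt{2228 + \sqrt{2198416}} = \sqrt{2228 + 4 \sqrt{137401}}$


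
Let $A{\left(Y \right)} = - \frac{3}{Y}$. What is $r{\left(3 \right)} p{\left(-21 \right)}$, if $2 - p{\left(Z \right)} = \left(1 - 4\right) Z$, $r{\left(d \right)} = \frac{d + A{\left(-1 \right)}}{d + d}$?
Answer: $-61$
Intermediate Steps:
$r{\left(d \right)} = \frac{3 + d}{2 d}$ ($r{\left(d \right)} = \frac{d - \frac{3}{-1}}{d + d} = \frac{d - -3}{2 d} = \left(d + 3\right) \frac{1}{2 d} = \left(3 + d\right) \frac{1}{2 d} = \frac{3 + d}{2 d}$)
$p{\left(Z \right)} = 2 + 3 Z$ ($p{\left(Z \right)} = 2 - \left(1 - 4\right) Z = 2 - - 3 Z = 2 + 3 Z$)
$r{\left(3 \right)} p{\left(-21 \right)} = \frac{3 + 3}{2 \cdot 3} \left(2 + 3 \left(-21\right)\right) = \frac{1}{2} \cdot \frac{1}{3} \cdot 6 \left(2 - 63\right) = 1 \left(-61\right) = -61$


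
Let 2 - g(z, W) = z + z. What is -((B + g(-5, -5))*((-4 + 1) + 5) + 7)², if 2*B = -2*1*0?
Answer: -961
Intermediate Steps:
g(z, W) = 2 - 2*z (g(z, W) = 2 - (z + z) = 2 - 2*z)
B = 0 (B = (-2*1*0)/2 = (-2*0)/2 = (½)*0 = 0)
-((B + g(-5, -5))*((-4 + 1) + 5) + 7)² = -((0 + (2 - 2*(-5)))*((-4 + 1) + 5) + 7)² = -((0 + (2 + 10))*(-3 + 5) + 7)² = -((0 + 12)*2 + 7)² = -(12*2 + 7)² = -(24 + 7)² = -1*31² = -1*961 = -961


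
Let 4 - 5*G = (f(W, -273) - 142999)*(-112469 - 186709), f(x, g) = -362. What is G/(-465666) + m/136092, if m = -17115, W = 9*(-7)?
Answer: 972834709873903/52811181060 ≈ 18421.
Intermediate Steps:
W = -63
G = -42890457254/5 (G = ⅘ - (-362 - 142999)*(-112469 - 186709)/5 = ⅘ - (-143361)*(-299178)/5 = ⅘ - ⅕*42890457258 = ⅘ - 42890457258/5 = -42890457254/5 ≈ -8.5781e+9)
G/(-465666) + m/136092 = -42890457254/5/(-465666) - 17115/136092 = -42890457254/5*(-1/465666) - 17115*1/136092 = 21445228627/1164165 - 5705/45364 = 972834709873903/52811181060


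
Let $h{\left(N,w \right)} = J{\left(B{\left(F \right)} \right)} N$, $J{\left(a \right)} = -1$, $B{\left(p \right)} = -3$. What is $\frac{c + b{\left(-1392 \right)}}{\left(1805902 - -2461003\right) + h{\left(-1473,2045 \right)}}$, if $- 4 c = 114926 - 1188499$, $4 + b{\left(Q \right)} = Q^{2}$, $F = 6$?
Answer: $\frac{8824213}{17073512} \approx 0.51684$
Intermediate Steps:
$b{\left(Q \right)} = -4 + Q^{2}$
$h{\left(N,w \right)} = - N$
$c = \frac{1073573}{4}$ ($c = - \frac{114926 - 1188499}{4} = \left(- \frac{1}{4}\right) \left(-1073573\right) = \frac{1073573}{4} \approx 2.6839 \cdot 10^{5}$)
$\frac{c + b{\left(-1392 \right)}}{\left(1805902 - -2461003\right) + h{\left(-1473,2045 \right)}} = \frac{\frac{1073573}{4} - \left(4 - \left(-1392\right)^{2}\right)}{\left(1805902 - -2461003\right) - -1473} = \frac{\frac{1073573}{4} + \left(-4 + 1937664\right)}{\left(1805902 + 2461003\right) + 1473} = \frac{\frac{1073573}{4} + 1937660}{4266905 + 1473} = \frac{8824213}{4 \cdot 4268378} = \frac{8824213}{4} \cdot \frac{1}{4268378} = \frac{8824213}{17073512}$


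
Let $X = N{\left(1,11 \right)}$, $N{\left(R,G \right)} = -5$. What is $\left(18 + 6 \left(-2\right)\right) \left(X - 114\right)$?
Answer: $-714$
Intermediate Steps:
$X = -5$
$\left(18 + 6 \left(-2\right)\right) \left(X - 114\right) = \left(18 + 6 \left(-2\right)\right) \left(-5 - 114\right) = \left(18 - 12\right) \left(-119\right) = 6 \left(-119\right) = -714$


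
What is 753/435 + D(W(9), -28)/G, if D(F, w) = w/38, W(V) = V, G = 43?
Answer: 203037/118465 ≈ 1.7139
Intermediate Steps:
D(F, w) = w/38 (D(F, w) = w*(1/38) = w/38)
753/435 + D(W(9), -28)/G = 753/435 + ((1/38)*(-28))/43 = 753*(1/435) - 14/19*1/43 = 251/145 - 14/817 = 203037/118465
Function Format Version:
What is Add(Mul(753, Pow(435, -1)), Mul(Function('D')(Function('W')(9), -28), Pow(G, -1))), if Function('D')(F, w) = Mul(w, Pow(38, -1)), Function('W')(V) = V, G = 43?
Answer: Rational(203037, 118465) ≈ 1.7139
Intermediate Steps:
Function('D')(F, w) = Mul(Rational(1, 38), w) (Function('D')(F, w) = Mul(w, Rational(1, 38)) = Mul(Rational(1, 38), w))
Add(Mul(753, Pow(435, -1)), Mul(Function('D')(Function('W')(9), -28), Pow(G, -1))) = Add(Mul(753, Pow(435, -1)), Mul(Mul(Rational(1, 38), -28), Pow(43, -1))) = Add(Mul(753, Rational(1, 435)), Mul(Rational(-14, 19), Rational(1, 43))) = Add(Rational(251, 145), Rational(-14, 817)) = Rational(203037, 118465)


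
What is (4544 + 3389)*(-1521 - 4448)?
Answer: -47352077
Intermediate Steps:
(4544 + 3389)*(-1521 - 4448) = 7933*(-5969) = -47352077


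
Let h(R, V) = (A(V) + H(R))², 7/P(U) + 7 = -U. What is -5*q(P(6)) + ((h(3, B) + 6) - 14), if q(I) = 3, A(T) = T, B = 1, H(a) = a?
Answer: -7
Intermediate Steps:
P(U) = 7/(-7 - U)
h(R, V) = (R + V)² (h(R, V) = (V + R)² = (R + V)²)
-5*q(P(6)) + ((h(3, B) + 6) - 14) = -5*3 + (((3 + 1)² + 6) - 14) = -15 + ((4² + 6) - 14) = -15 + ((16 + 6) - 14) = -15 + (22 - 14) = -15 + 8 = -7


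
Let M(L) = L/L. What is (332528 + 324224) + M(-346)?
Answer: 656753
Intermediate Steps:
M(L) = 1
(332528 + 324224) + M(-346) = (332528 + 324224) + 1 = 656752 + 1 = 656753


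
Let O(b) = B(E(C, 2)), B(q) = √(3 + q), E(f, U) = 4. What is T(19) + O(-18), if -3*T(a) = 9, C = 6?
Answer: -3 + √7 ≈ -0.35425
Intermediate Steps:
T(a) = -3 (T(a) = -⅓*9 = -3)
O(b) = √7 (O(b) = √(3 + 4) = √7)
T(19) + O(-18) = -3 + √7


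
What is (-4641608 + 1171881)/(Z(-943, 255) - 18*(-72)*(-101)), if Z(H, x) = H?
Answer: 3469727/131839 ≈ 26.318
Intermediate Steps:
(-4641608 + 1171881)/(Z(-943, 255) - 18*(-72)*(-101)) = (-4641608 + 1171881)/(-943 - 18*(-72)*(-101)) = -3469727/(-943 + 1296*(-101)) = -3469727/(-943 - 130896) = -3469727/(-131839) = -3469727*(-1/131839) = 3469727/131839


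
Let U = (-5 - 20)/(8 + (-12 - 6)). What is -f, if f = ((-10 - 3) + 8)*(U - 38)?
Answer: -355/2 ≈ -177.50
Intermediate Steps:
U = 5/2 (U = -25/(8 - 18) = -25/(-10) = -25*(-⅒) = 5/2 ≈ 2.5000)
f = 355/2 (f = ((-10 - 3) + 8)*(5/2 - 38) = (-13 + 8)*(-71/2) = -5*(-71/2) = 355/2 ≈ 177.50)
-f = -1*355/2 = -355/2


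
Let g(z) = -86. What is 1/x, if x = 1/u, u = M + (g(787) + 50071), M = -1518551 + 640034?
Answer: -828532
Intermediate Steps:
M = -878517
u = -828532 (u = -878517 + (-86 + 50071) = -878517 + 49985 = -828532)
x = -1/828532 (x = 1/(-828532) = -1/828532 ≈ -1.2070e-6)
1/x = 1/(-1/828532) = -828532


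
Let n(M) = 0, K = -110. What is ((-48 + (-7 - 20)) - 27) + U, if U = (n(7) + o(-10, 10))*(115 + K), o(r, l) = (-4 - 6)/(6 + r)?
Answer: -179/2 ≈ -89.500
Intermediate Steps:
o(r, l) = -10/(6 + r)
U = 25/2 (U = (0 - 10/(6 - 10))*(115 - 110) = (0 - 10/(-4))*5 = (0 - 10*(-¼))*5 = (0 + 5/2)*5 = (5/2)*5 = 25/2 ≈ 12.500)
((-48 + (-7 - 20)) - 27) + U = ((-48 + (-7 - 20)) - 27) + 25/2 = ((-48 - 27) - 27) + 25/2 = (-75 - 27) + 25/2 = -102 + 25/2 = -179/2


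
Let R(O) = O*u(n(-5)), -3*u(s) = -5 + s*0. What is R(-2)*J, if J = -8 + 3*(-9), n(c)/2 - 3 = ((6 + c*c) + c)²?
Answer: 350/3 ≈ 116.67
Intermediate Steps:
n(c) = 6 + 2*(6 + c + c²)² (n(c) = 6 + 2*((6 + c*c) + c)² = 6 + 2*((6 + c²) + c)² = 6 + 2*(6 + c + c²)²)
u(s) = 5/3 (u(s) = -(-5 + s*0)/3 = -(-5 + 0)/3 = -⅓*(-5) = 5/3)
J = -35 (J = -8 - 27 = -35)
R(O) = 5*O/3 (R(O) = O*(5/3) = 5*O/3)
R(-2)*J = ((5/3)*(-2))*(-35) = -10/3*(-35) = 350/3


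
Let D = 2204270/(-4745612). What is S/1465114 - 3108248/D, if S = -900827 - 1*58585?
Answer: 5402804773258909306/807376709195 ≈ 6.6918e+6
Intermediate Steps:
S = -959412 (S = -900827 - 58585 = -959412)
D = -1102135/2372806 (D = 2204270*(-1/4745612) = -1102135/2372806 ≈ -0.46449)
S/1465114 - 3108248/D = -959412/1465114 - 3108248/(-1102135/2372806) = -959412*1/1465114 - 3108248*(-2372806/1102135) = -479706/732557 + 7375269503888/1102135 = 5402804773258909306/807376709195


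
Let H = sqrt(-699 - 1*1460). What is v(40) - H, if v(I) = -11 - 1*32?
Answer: -43 - I*sqrt(2159) ≈ -43.0 - 46.465*I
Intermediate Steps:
v(I) = -43 (v(I) = -11 - 32 = -43)
H = I*sqrt(2159) (H = sqrt(-699 - 1460) = sqrt(-2159) = I*sqrt(2159) ≈ 46.465*I)
v(40) - H = -43 - I*sqrt(2159)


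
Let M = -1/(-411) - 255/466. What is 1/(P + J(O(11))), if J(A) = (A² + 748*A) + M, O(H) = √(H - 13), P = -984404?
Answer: -36110206297537770/35547164460236386044433 - 27438292089648*I*√2/35547164460236386044433 ≈ -1.0158e-6 - 1.0916e-9*I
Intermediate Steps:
O(H) = √(-13 + H)
M = -104339/191526 (M = -1*(-1/411) - 255*1/466 = 1/411 - 255/466 = -104339/191526 ≈ -0.54478)
J(A) = -104339/191526 + A² + 748*A (J(A) = (A² + 748*A) - 104339/191526 = -104339/191526 + A² + 748*A)
1/(P + J(O(11))) = 1/(-984404 + (-104339/191526 + (√(-13 + 11))² + 748*√(-13 + 11))) = 1/(-984404 + (-104339/191526 + (√(-2))² + 748*√(-2))) = 1/(-984404 + (-104339/191526 + (I*√2)² + 748*(I*√2))) = 1/(-984404 + (-104339/191526 - 2 + 748*I*√2)) = 1/(-984404 + (-487391/191526 + 748*I*√2)) = 1/(-188539447895/191526 + 748*I*√2)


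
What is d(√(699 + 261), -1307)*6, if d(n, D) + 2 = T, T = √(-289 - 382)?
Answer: -12 + 6*I*√671 ≈ -12.0 + 155.42*I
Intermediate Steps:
T = I*√671 (T = √(-671) = I*√671 ≈ 25.904*I)
d(n, D) = -2 + I*√671
d(√(699 + 261), -1307)*6 = (-2 + I*√671)*6 = -12 + 6*I*√671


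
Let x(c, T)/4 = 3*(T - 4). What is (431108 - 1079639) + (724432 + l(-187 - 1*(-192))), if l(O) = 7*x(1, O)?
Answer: 75985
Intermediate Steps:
x(c, T) = -48 + 12*T (x(c, T) = 4*(3*(T - 4)) = 4*(3*(-4 + T)) = 4*(-12 + 3*T) = -48 + 12*T)
l(O) = -336 + 84*O (l(O) = 7*(-48 + 12*O) = -336 + 84*O)
(431108 - 1079639) + (724432 + l(-187 - 1*(-192))) = (431108 - 1079639) + (724432 + (-336 + 84*(-187 - 1*(-192)))) = -648531 + (724432 + (-336 + 84*(-187 + 192))) = -648531 + (724432 + (-336 + 84*5)) = -648531 + (724432 + (-336 + 420)) = -648531 + (724432 + 84) = -648531 + 724516 = 75985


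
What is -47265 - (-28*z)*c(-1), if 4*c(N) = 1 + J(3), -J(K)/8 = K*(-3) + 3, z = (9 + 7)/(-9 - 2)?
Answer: -525403/11 ≈ -47764.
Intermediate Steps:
z = -16/11 (z = 16/(-11) = 16*(-1/11) = -16/11 ≈ -1.4545)
J(K) = -24 + 24*K (J(K) = -8*(K*(-3) + 3) = -8*(-3*K + 3) = -8*(3 - 3*K) = -24 + 24*K)
c(N) = 49/4 (c(N) = (1 + (-24 + 24*3))/4 = (1 + (-24 + 72))/4 = (1 + 48)/4 = (¼)*49 = 49/4)
-47265 - (-28*z)*c(-1) = -47265 - (-28*(-16/11))*49/4 = -47265 - 448*49/(11*4) = -47265 - 1*5488/11 = -47265 - 5488/11 = -525403/11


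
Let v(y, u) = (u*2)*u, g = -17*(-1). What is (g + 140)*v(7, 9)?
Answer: 25434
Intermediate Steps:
g = 17
v(y, u) = 2*u² (v(y, u) = (2*u)*u = 2*u²)
(g + 140)*v(7, 9) = (17 + 140)*(2*9²) = 157*(2*81) = 157*162 = 25434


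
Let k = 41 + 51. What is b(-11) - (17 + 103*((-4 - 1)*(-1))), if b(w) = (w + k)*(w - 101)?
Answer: -9604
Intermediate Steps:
k = 92
b(w) = (-101 + w)*(92 + w) (b(w) = (w + 92)*(w - 101) = (92 + w)*(-101 + w) = (-101 + w)*(92 + w))
b(-11) - (17 + 103*((-4 - 1)*(-1))) = (-9292 + (-11)² - 9*(-11)) - (17 + 103*((-4 - 1)*(-1))) = (-9292 + 121 + 99) - (17 + 103*(-5*(-1))) = -9072 - (17 + 103*5) = -9072 - (17 + 515) = -9072 - 1*532 = -9072 - 532 = -9604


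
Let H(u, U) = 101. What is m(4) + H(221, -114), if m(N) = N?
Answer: 105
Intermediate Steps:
m(4) + H(221, -114) = 4 + 101 = 105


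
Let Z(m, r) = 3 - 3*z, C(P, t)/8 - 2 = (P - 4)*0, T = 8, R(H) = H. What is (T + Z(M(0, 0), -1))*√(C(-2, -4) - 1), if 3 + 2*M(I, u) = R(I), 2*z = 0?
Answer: 11*√15 ≈ 42.603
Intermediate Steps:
z = 0 (z = (½)*0 = 0)
C(P, t) = 16 (C(P, t) = 16 + 8*((P - 4)*0) = 16 + 8*((-4 + P)*0) = 16 + 8*0 = 16 + 0 = 16)
M(I, u) = -3/2 + I/2
Z(m, r) = 3 (Z(m, r) = 3 - 3*0 = 3 + 0 = 3)
(T + Z(M(0, 0), -1))*√(C(-2, -4) - 1) = (8 + 3)*√(16 - 1) = 11*√15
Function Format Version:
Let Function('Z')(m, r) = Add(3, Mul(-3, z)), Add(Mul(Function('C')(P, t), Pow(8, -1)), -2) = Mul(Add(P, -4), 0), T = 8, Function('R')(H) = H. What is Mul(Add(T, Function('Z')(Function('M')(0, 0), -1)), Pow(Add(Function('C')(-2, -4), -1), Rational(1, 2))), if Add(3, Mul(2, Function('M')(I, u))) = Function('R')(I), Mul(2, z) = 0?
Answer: Mul(11, Pow(15, Rational(1, 2))) ≈ 42.603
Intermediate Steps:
z = 0 (z = Mul(Rational(1, 2), 0) = 0)
Function('C')(P, t) = 16 (Function('C')(P, t) = Add(16, Mul(8, Mul(Add(P, -4), 0))) = Add(16, Mul(8, Mul(Add(-4, P), 0))) = Add(16, Mul(8, 0)) = Add(16, 0) = 16)
Function('M')(I, u) = Add(Rational(-3, 2), Mul(Rational(1, 2), I))
Function('Z')(m, r) = 3 (Function('Z')(m, r) = Add(3, Mul(-3, 0)) = Add(3, 0) = 3)
Mul(Add(T, Function('Z')(Function('M')(0, 0), -1)), Pow(Add(Function('C')(-2, -4), -1), Rational(1, 2))) = Mul(Add(8, 3), Pow(Add(16, -1), Rational(1, 2))) = Mul(11, Pow(15, Rational(1, 2)))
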